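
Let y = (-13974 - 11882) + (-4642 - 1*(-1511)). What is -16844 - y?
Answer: 12143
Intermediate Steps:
y = -28987 (y = -25856 + (-4642 + 1511) = -25856 - 3131 = -28987)
-16844 - y = -16844 - 1*(-28987) = -16844 + 28987 = 12143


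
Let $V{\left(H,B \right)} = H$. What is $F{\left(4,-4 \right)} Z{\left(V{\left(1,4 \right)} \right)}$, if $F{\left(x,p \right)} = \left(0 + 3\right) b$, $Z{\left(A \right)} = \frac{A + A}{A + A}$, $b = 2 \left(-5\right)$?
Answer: $-30$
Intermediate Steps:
$b = -10$
$Z{\left(A \right)} = 1$ ($Z{\left(A \right)} = \frac{2 A}{2 A} = 2 A \frac{1}{2 A} = 1$)
$F{\left(x,p \right)} = -30$ ($F{\left(x,p \right)} = \left(0 + 3\right) \left(-10\right) = 3 \left(-10\right) = -30$)
$F{\left(4,-4 \right)} Z{\left(V{\left(1,4 \right)} \right)} = \left(-30\right) 1 = -30$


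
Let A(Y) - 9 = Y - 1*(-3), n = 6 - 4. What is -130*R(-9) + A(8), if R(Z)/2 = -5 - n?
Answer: 1840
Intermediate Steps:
n = 2
A(Y) = 12 + Y (A(Y) = 9 + (Y - 1*(-3)) = 9 + (Y + 3) = 9 + (3 + Y) = 12 + Y)
R(Z) = -14 (R(Z) = 2*(-5 - 1*2) = 2*(-5 - 2) = 2*(-7) = -14)
-130*R(-9) + A(8) = -130*(-14) + (12 + 8) = 1820 + 20 = 1840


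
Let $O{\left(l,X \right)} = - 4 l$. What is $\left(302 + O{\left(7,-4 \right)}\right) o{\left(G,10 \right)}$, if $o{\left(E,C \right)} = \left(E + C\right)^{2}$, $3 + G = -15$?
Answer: $17536$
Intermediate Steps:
$G = -18$ ($G = -3 - 15 = -18$)
$o{\left(E,C \right)} = \left(C + E\right)^{2}$
$\left(302 + O{\left(7,-4 \right)}\right) o{\left(G,10 \right)} = \left(302 - 28\right) \left(10 - 18\right)^{2} = \left(302 - 28\right) \left(-8\right)^{2} = 274 \cdot 64 = 17536$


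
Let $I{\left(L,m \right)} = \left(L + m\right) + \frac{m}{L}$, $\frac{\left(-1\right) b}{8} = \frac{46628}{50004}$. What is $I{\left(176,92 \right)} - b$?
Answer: $\frac{151802579}{550044} \approx 275.98$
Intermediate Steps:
$b = - \frac{93256}{12501}$ ($b = - 8 \cdot \frac{46628}{50004} = - 8 \cdot 46628 \cdot \frac{1}{50004} = \left(-8\right) \frac{11657}{12501} = - \frac{93256}{12501} \approx -7.4599$)
$I{\left(L,m \right)} = L + m + \frac{m}{L}$
$I{\left(176,92 \right)} - b = \left(176 + 92 + \frac{92}{176}\right) - - \frac{93256}{12501} = \left(176 + 92 + 92 \cdot \frac{1}{176}\right) + \frac{93256}{12501} = \left(176 + 92 + \frac{23}{44}\right) + \frac{93256}{12501} = \frac{11815}{44} + \frac{93256}{12501} = \frac{151802579}{550044}$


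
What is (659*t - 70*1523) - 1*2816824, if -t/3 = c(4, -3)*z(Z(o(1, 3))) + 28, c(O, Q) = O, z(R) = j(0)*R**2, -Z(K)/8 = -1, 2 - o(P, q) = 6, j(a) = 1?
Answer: -3484902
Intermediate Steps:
o(P, q) = -4 (o(P, q) = 2 - 1*6 = 2 - 6 = -4)
Z(K) = 8 (Z(K) = -8*(-1) = 8)
z(R) = R**2 (z(R) = 1*R**2 = R**2)
t = -852 (t = -3*(4*8**2 + 28) = -3*(4*64 + 28) = -3*(256 + 28) = -3*284 = -852)
(659*t - 70*1523) - 1*2816824 = (659*(-852) - 70*1523) - 1*2816824 = (-561468 - 1*106610) - 2816824 = (-561468 - 106610) - 2816824 = -668078 - 2816824 = -3484902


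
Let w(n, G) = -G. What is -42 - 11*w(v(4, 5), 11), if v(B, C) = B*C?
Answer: 79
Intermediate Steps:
-42 - 11*w(v(4, 5), 11) = -42 - (-11)*11 = -42 - 11*(-11) = -42 + 121 = 79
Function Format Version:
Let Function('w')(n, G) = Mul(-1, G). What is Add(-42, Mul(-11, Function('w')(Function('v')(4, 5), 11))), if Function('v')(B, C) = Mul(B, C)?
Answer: 79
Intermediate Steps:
Add(-42, Mul(-11, Function('w')(Function('v')(4, 5), 11))) = Add(-42, Mul(-11, Mul(-1, 11))) = Add(-42, Mul(-11, -11)) = Add(-42, 121) = 79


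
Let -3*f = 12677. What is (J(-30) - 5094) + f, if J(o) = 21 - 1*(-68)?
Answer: -27692/3 ≈ -9230.7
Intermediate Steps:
f = -12677/3 (f = -⅓*12677 = -12677/3 ≈ -4225.7)
J(o) = 89 (J(o) = 21 + 68 = 89)
(J(-30) - 5094) + f = (89 - 5094) - 12677/3 = -5005 - 12677/3 = -27692/3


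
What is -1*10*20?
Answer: -200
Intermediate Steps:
-1*10*20 = -10*20 = -200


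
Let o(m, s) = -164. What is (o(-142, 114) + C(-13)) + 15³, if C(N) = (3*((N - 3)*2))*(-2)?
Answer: 3403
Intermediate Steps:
C(N) = 36 - 12*N (C(N) = (3*((-3 + N)*2))*(-2) = (3*(-6 + 2*N))*(-2) = (-18 + 6*N)*(-2) = 36 - 12*N)
(o(-142, 114) + C(-13)) + 15³ = (-164 + (36 - 12*(-13))) + 15³ = (-164 + (36 + 156)) + 3375 = (-164 + 192) + 3375 = 28 + 3375 = 3403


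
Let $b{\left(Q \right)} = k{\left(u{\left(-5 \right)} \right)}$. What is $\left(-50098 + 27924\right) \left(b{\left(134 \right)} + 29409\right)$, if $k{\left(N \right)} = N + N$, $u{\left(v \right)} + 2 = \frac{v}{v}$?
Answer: $-652070818$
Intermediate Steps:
$u{\left(v \right)} = -1$ ($u{\left(v \right)} = -2 + \frac{v}{v} = -2 + 1 = -1$)
$k{\left(N \right)} = 2 N$
$b{\left(Q \right)} = -2$ ($b{\left(Q \right)} = 2 \left(-1\right) = -2$)
$\left(-50098 + 27924\right) \left(b{\left(134 \right)} + 29409\right) = \left(-50098 + 27924\right) \left(-2 + 29409\right) = \left(-22174\right) 29407 = -652070818$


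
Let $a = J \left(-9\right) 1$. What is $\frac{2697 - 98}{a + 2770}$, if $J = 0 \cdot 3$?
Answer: $\frac{2599}{2770} \approx 0.93827$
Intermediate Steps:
$J = 0$
$a = 0$ ($a = 0 \left(-9\right) 1 = 0 \cdot 1 = 0$)
$\frac{2697 - 98}{a + 2770} = \frac{2697 - 98}{0 + 2770} = \frac{2599}{2770}$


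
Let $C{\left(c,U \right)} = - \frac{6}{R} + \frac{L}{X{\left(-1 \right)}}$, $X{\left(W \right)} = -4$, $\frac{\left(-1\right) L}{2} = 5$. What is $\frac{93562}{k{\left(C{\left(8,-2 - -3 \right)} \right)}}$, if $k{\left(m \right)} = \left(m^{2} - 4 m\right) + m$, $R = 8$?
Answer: $- \frac{213856}{5} \approx -42771.0$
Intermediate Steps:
$L = -10$ ($L = \left(-2\right) 5 = -10$)
$C{\left(c,U \right)} = \frac{7}{4}$ ($C{\left(c,U \right)} = - \frac{6}{8} - \frac{10}{-4} = \left(-6\right) \frac{1}{8} - - \frac{5}{2} = - \frac{3}{4} + \frac{5}{2} = \frac{7}{4}$)
$k{\left(m \right)} = m^{2} - 3 m$
$\frac{93562}{k{\left(C{\left(8,-2 - -3 \right)} \right)}} = \frac{93562}{\frac{7}{4} \left(-3 + \frac{7}{4}\right)} = \frac{93562}{\frac{7}{4} \left(- \frac{5}{4}\right)} = \frac{93562}{- \frac{35}{16}} = 93562 \left(- \frac{16}{35}\right) = - \frac{213856}{5}$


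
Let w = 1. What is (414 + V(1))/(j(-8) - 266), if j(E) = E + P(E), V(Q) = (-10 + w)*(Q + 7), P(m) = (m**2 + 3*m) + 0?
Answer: -19/13 ≈ -1.4615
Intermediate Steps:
P(m) = m**2 + 3*m
V(Q) = -63 - 9*Q (V(Q) = (-10 + 1)*(Q + 7) = -9*(7 + Q) = -63 - 9*Q)
j(E) = E + E*(3 + E)
(414 + V(1))/(j(-8) - 266) = (414 + (-63 - 9*1))/(-8*(4 - 8) - 266) = (414 + (-63 - 9))/(-8*(-4) - 266) = (414 - 72)/(32 - 266) = 342/(-234) = 342*(-1/234) = -19/13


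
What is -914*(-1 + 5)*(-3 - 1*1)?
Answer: 14624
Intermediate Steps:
-914*(-1 + 5)*(-3 - 1*1) = -3656*(-3 - 1) = -3656*(-4) = -914*(-16) = 14624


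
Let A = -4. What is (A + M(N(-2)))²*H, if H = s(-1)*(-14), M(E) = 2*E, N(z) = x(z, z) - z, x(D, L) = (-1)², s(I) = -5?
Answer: 280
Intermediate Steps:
x(D, L) = 1
N(z) = 1 - z
H = 70 (H = -5*(-14) = 70)
(A + M(N(-2)))²*H = (-4 + 2*(1 - 1*(-2)))²*70 = (-4 + 2*(1 + 2))²*70 = (-4 + 2*3)²*70 = (-4 + 6)²*70 = 2²*70 = 4*70 = 280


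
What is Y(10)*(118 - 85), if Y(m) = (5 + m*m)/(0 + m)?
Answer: 693/2 ≈ 346.50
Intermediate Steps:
Y(m) = (5 + m²)/m
Y(10)*(118 - 85) = (10 + 5/10)*(118 - 85) = (10 + 5*(⅒))*33 = (10 + ½)*33 = (21/2)*33 = 693/2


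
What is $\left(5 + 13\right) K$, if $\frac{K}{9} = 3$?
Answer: $486$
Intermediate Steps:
$K = 27$ ($K = 9 \cdot 3 = 27$)
$\left(5 + 13\right) K = \left(5 + 13\right) 27 = 18 \cdot 27 = 486$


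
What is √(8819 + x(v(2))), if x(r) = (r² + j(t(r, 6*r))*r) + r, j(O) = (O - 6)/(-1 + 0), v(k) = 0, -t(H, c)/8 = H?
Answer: √8819 ≈ 93.910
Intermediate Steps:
t(H, c) = -8*H
j(O) = 6 - O (j(O) = (-6 + O)/(-1) = (-6 + O)*(-1) = 6 - O)
x(r) = r + r² + r*(6 + 8*r) (x(r) = (r² + (6 - (-8)*r)*r) + r = (r² + (6 + 8*r)*r) + r = (r² + r*(6 + 8*r)) + r = r + r² + r*(6 + 8*r))
√(8819 + x(v(2))) = √(8819 + 0*(7 + 9*0)) = √(8819 + 0*(7 + 0)) = √(8819 + 0*7) = √(8819 + 0) = √8819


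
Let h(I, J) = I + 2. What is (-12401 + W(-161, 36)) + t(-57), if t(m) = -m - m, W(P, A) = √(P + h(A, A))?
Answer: -12287 + I*√123 ≈ -12287.0 + 11.091*I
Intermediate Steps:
h(I, J) = 2 + I
W(P, A) = √(2 + A + P) (W(P, A) = √(P + (2 + A)) = √(2 + A + P))
t(m) = -2*m
(-12401 + W(-161, 36)) + t(-57) = (-12401 + √(2 + 36 - 161)) - 2*(-57) = (-12401 + √(-123)) + 114 = (-12401 + I*√123) + 114 = -12287 + I*√123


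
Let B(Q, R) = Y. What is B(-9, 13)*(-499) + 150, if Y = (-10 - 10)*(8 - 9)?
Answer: -9830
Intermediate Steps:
Y = 20 (Y = -20*(-1) = 20)
B(Q, R) = 20
B(-9, 13)*(-499) + 150 = 20*(-499) + 150 = -9980 + 150 = -9830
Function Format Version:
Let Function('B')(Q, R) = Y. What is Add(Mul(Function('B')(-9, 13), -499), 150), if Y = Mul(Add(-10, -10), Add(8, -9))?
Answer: -9830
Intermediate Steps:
Y = 20 (Y = Mul(-20, -1) = 20)
Function('B')(Q, R) = 20
Add(Mul(Function('B')(-9, 13), -499), 150) = Add(Mul(20, -499), 150) = Add(-9980, 150) = -9830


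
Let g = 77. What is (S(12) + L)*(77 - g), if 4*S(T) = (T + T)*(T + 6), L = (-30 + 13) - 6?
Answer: 0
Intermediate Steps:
L = -23 (L = -17 - 6 = -23)
S(T) = T*(6 + T)/2 (S(T) = ((T + T)*(T + 6))/4 = ((2*T)*(6 + T))/4 = (2*T*(6 + T))/4 = T*(6 + T)/2)
(S(12) + L)*(77 - g) = ((½)*12*(6 + 12) - 23)*(77 - 1*77) = ((½)*12*18 - 23)*(77 - 77) = (108 - 23)*0 = 85*0 = 0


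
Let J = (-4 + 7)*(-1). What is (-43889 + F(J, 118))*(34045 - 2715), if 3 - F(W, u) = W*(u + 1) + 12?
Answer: -1364139530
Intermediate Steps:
J = -3 (J = 3*(-1) = -3)
F(W, u) = -9 - W*(1 + u) (F(W, u) = 3 - (W*(u + 1) + 12) = 3 - (W*(1 + u) + 12) = 3 - (12 + W*(1 + u)) = 3 + (-12 - W*(1 + u)) = -9 - W*(1 + u))
(-43889 + F(J, 118))*(34045 - 2715) = (-43889 + (-9 - 1*(-3) - 1*(-3)*118))*(34045 - 2715) = (-43889 + (-9 + 3 + 354))*31330 = (-43889 + 348)*31330 = -43541*31330 = -1364139530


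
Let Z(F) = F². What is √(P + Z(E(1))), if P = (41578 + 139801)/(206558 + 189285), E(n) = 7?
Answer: √7749689959298/395843 ≈ 7.0327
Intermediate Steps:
P = 181379/395843 ≈ 0.45821
√(P + Z(E(1))) = √(181379/395843 + 7²) = √(181379/395843 + 49) = √(19577686/395843) = √7749689959298/395843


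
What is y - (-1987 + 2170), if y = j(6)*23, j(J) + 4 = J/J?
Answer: -252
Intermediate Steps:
j(J) = -3 (j(J) = -4 + J/J = -4 + 1 = -3)
y = -69 (y = -3*23 = -69)
y - (-1987 + 2170) = -69 - (-1987 + 2170) = -69 - 1*183 = -69 - 183 = -252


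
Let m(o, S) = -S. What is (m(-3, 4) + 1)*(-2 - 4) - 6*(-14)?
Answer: 102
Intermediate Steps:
(m(-3, 4) + 1)*(-2 - 4) - 6*(-14) = (-1*4 + 1)*(-2 - 4) - 6*(-14) = (-4 + 1)*(-6) + 84 = -3*(-6) + 84 = 18 + 84 = 102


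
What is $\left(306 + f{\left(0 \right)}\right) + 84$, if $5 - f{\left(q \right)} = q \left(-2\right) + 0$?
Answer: $395$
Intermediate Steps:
$f{\left(q \right)} = 5 + 2 q$ ($f{\left(q \right)} = 5 - \left(q \left(-2\right) + 0\right) = 5 - \left(- 2 q + 0\right) = 5 - - 2 q = 5 + 2 q$)
$\left(306 + f{\left(0 \right)}\right) + 84 = \left(306 + \left(5 + 2 \cdot 0\right)\right) + 84 = \left(306 + \left(5 + 0\right)\right) + 84 = \left(306 + 5\right) + 84 = 311 + 84 = 395$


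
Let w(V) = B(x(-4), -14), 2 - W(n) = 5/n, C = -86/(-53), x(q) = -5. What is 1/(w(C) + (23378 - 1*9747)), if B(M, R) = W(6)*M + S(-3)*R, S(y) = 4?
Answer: 6/81415 ≈ 7.3696e-5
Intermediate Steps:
C = 86/53 (C = -86*(-1/53) = 86/53 ≈ 1.6226)
W(n) = 2 - 5/n
B(M, R) = 4*R + 7*M/6 (B(M, R) = (2 - 5/6)*M + 4*R = (2 - 5*⅙)*M + 4*R = (2 - ⅚)*M + 4*R = 7*M/6 + 4*R = 4*R + 7*M/6)
w(V) = -371/6 (w(V) = 4*(-14) + (7/6)*(-5) = -56 - 35/6 = -371/6)
1/(w(C) + (23378 - 1*9747)) = 1/(-371/6 + (23378 - 1*9747)) = 1/(-371/6 + (23378 - 9747)) = 1/(-371/6 + 13631) = 1/(81415/6) = 6/81415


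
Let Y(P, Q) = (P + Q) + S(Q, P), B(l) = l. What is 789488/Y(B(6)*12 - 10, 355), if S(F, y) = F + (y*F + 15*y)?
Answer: 2597/78 ≈ 33.295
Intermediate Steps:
S(F, y) = F + 15*y + F*y (S(F, y) = F + (F*y + 15*y) = F + (15*y + F*y) = F + 15*y + F*y)
Y(P, Q) = 2*Q + 16*P + P*Q (Y(P, Q) = (P + Q) + (Q + 15*P + Q*P) = (P + Q) + (Q + 15*P + P*Q) = 2*Q + 16*P + P*Q)
789488/Y(B(6)*12 - 10, 355) = 789488/(2*355 + 16*(6*12 - 10) + (6*12 - 10)*355) = 789488/(710 + 16*(72 - 10) + (72 - 10)*355) = 789488/(710 + 16*62 + 62*355) = 789488/(710 + 992 + 22010) = 789488/23712 = 789488*(1/23712) = 2597/78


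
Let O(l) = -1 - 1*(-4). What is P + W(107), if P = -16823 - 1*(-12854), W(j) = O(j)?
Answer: -3966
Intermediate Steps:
O(l) = 3 (O(l) = -1 + 4 = 3)
W(j) = 3
P = -3969 (P = -16823 + 12854 = -3969)
P + W(107) = -3969 + 3 = -3966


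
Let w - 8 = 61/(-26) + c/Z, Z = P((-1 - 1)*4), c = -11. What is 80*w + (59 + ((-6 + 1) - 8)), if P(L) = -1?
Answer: 17918/13 ≈ 1378.3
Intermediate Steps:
Z = -1
w = 433/26 (w = 8 + (61/(-26) - 11/(-1)) = 8 + (61*(-1/26) - 11*(-1)) = 8 + (-61/26 + 11) = 8 + 225/26 = 433/26 ≈ 16.654)
80*w + (59 + ((-6 + 1) - 8)) = 80*(433/26) + (59 + ((-6 + 1) - 8)) = 17320/13 + (59 + (-5 - 8)) = 17320/13 + (59 - 13) = 17320/13 + 46 = 17918/13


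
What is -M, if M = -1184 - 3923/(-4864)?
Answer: 5755053/4864 ≈ 1183.2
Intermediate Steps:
M = -5755053/4864 (M = -1184 - 3923*(-1)/4864 = -1184 - 1*(-3923/4864) = -1184 + 3923/4864 = -5755053/4864 ≈ -1183.2)
-M = -1*(-5755053/4864) = 5755053/4864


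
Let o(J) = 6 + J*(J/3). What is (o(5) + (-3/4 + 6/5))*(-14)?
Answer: -6209/30 ≈ -206.97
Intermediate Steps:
o(J) = 6 + J²/3 (o(J) = 6 + J*(J*(⅓)) = 6 + J*(J/3) = 6 + J²/3)
(o(5) + (-3/4 + 6/5))*(-14) = ((6 + (⅓)*5²) + (-3/4 + 6/5))*(-14) = ((6 + (⅓)*25) + (-3*¼ + 6*(⅕)))*(-14) = ((6 + 25/3) + (-¾ + 6/5))*(-14) = (43/3 + 9/20)*(-14) = (887/60)*(-14) = -6209/30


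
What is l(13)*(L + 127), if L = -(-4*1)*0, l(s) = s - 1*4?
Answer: 1143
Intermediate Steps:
l(s) = -4 + s (l(s) = s - 4 = -4 + s)
L = 0 (L = -(-4)*0 = -1*0 = 0)
l(13)*(L + 127) = (-4 + 13)*(0 + 127) = 9*127 = 1143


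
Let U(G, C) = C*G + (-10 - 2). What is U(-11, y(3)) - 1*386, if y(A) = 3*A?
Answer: -497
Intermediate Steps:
U(G, C) = -12 + C*G (U(G, C) = C*G - 12 = -12 + C*G)
U(-11, y(3)) - 1*386 = (-12 + (3*3)*(-11)) - 1*386 = (-12 + 9*(-11)) - 386 = (-12 - 99) - 386 = -111 - 386 = -497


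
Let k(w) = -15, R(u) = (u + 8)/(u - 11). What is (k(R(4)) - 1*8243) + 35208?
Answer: 26950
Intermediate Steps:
R(u) = (8 + u)/(-11 + u)
(k(R(4)) - 1*8243) + 35208 = (-15 - 1*8243) + 35208 = (-15 - 8243) + 35208 = -8258 + 35208 = 26950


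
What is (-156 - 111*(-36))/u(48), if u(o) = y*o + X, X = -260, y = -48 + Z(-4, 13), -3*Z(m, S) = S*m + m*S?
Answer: -64/15 ≈ -4.2667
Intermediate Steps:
Z(m, S) = -2*S*m/3 (Z(m, S) = -(S*m + m*S)/3 = -(S*m + S*m)/3 = -2*S*m/3)
y = -40/3 (y = -48 - 2/3*13*(-4) = -48 + 104/3 = -40/3 ≈ -13.333)
u(o) = -260 - 40*o/3 (u(o) = -40*o/3 - 260 = -260 - 40*o/3)
(-156 - 111*(-36))/u(48) = (-156 - 111*(-36))/(-260 - 40/3*48) = (-156 + 3996)/(-260 - 640) = 3840/(-900) = 3840*(-1/900) = -64/15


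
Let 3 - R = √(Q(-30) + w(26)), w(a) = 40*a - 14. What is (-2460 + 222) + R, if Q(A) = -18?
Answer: -2235 - 12*√7 ≈ -2266.8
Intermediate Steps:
w(a) = -14 + 40*a
R = 3 - 12*√7 (R = 3 - √(-18 + (-14 + 40*26)) = 3 - √(-18 + (-14 + 1040)) = 3 - √(-18 + 1026) = 3 - √1008 = 3 - 12*√7 ≈ -28.749)
(-2460 + 222) + R = (-2460 + 222) + (3 - 12*√7) = -2238 + (3 - 12*√7) = -2235 - 12*√7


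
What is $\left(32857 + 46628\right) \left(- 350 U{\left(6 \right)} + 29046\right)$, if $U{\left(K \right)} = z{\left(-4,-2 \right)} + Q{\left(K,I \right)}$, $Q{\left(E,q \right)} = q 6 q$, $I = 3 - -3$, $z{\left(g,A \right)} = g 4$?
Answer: $-3255228690$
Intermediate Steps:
$z{\left(g,A \right)} = 4 g$
$I = 6$ ($I = 3 + 3 = 6$)
$Q{\left(E,q \right)} = 6 q^{2}$ ($Q{\left(E,q \right)} = 6 q q = 6 q^{2}$)
$U{\left(K \right)} = 200$ ($U{\left(K \right)} = 4 \left(-4\right) + 6 \cdot 6^{2} = -16 + 6 \cdot 36 = -16 + 216 = 200$)
$\left(32857 + 46628\right) \left(- 350 U{\left(6 \right)} + 29046\right) = \left(32857 + 46628\right) \left(\left(-350\right) 200 + 29046\right) = 79485 \left(-70000 + 29046\right) = 79485 \left(-40954\right) = -3255228690$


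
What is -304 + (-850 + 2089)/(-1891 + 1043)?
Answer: -259031/848 ≈ -305.46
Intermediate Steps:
-304 + (-850 + 2089)/(-1891 + 1043) = -304 + 1239/(-848) = -304 + 1239*(-1/848) = -304 - 1239/848 = -259031/848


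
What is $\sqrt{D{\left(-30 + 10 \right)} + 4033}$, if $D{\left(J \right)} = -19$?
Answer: $3 \sqrt{446} \approx 63.356$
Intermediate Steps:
$\sqrt{D{\left(-30 + 10 \right)} + 4033} = \sqrt{-19 + 4033} = \sqrt{4014} = 3 \sqrt{446}$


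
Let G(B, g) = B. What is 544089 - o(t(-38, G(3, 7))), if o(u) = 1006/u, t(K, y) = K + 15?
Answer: 12515053/23 ≈ 5.4413e+5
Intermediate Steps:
t(K, y) = 15 + K
544089 - o(t(-38, G(3, 7))) = 544089 - 1006/(15 - 38) = 544089 - 1006/(-23) = 544089 - 1006*(-1)/23 = 544089 - 1*(-1006/23) = 544089 + 1006/23 = 12515053/23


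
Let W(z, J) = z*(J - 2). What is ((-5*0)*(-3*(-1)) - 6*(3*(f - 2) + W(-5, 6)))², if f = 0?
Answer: 24336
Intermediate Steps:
W(z, J) = z*(-2 + J)
((-5*0)*(-3*(-1)) - 6*(3*(f - 2) + W(-5, 6)))² = ((-5*0)*(-3*(-1)) - 6*(3*(0 - 2) - 5*(-2 + 6)))² = (0*3 - 6*(3*(-2) - 5*4))² = (0 - 6*(-6 - 20))² = (0 - 6*(-26))² = (0 + 156)² = 156² = 24336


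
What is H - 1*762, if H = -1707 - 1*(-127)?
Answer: -2342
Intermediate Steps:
H = -1580 (H = -1707 + 127 = -1580)
H - 1*762 = -1580 - 1*762 = -1580 - 762 = -2342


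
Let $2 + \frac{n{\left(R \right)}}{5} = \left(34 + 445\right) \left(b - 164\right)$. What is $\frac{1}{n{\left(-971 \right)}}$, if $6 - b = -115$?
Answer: $- \frac{1}{102995} \approx -9.7092 \cdot 10^{-6}$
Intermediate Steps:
$b = 121$ ($b = 6 - -115 = 6 + 115 = 121$)
$n{\left(R \right)} = -102995$ ($n{\left(R \right)} = -10 + 5 \left(34 + 445\right) \left(121 - 164\right) = -10 + 5 \cdot 479 \left(-43\right) = -10 + 5 \left(-20597\right) = -10 - 102985 = -102995$)
$\frac{1}{n{\left(-971 \right)}} = \frac{1}{-102995} = - \frac{1}{102995}$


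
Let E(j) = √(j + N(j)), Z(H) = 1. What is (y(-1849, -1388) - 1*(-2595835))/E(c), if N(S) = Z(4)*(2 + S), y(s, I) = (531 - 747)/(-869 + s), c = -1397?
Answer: -391971097*I*√698/210796 ≈ -49127.0*I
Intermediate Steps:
y(s, I) = -216/(-869 + s)
N(S) = 2 + S (N(S) = 1*(2 + S) = 2 + S)
E(j) = √(2 + 2*j) (E(j) = √(j + (2 + j)) = √(2 + 2*j))
(y(-1849, -1388) - 1*(-2595835))/E(c) = (-216/(-869 - 1849) - 1*(-2595835))/(√(2 + 2*(-1397))) = (-216/(-2718) + 2595835)/(√(2 - 2794)) = (-216*(-1/2718) + 2595835)/(√(-2792)) = (12/151 + 2595835)/((2*I*√698)) = 391971097*(-I*√698/1396)/151 = -391971097*I*√698/210796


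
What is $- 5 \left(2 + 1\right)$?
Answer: $-15$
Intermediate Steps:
$- 5 \left(2 + 1\right) = \left(-5\right) 3 = -15$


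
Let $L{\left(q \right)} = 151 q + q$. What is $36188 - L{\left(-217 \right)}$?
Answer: $69172$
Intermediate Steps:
$L{\left(q \right)} = 152 q$
$36188 - L{\left(-217 \right)} = 36188 - 152 \left(-217\right) = 36188 - -32984 = 36188 + 32984 = 69172$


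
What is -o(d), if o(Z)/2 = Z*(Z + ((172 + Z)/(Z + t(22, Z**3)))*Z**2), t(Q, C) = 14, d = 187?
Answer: -4709205292/201 ≈ -2.3429e+7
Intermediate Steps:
o(Z) = 2*Z*(Z + Z**2*(172 + Z)/(14 + Z)) (o(Z) = 2*(Z*(Z + ((172 + Z)/(Z + 14))*Z**2)) = 2*(Z*(Z + ((172 + Z)/(14 + Z))*Z**2)) = 2*(Z*(Z + Z**2*(172 + Z)/(14 + Z))) = 2*Z*(Z + Z**2*(172 + Z)/(14 + Z)))
-o(d) = -2*187**2*(14 + 187**2 + 173*187)/(14 + 187) = -2*34969*(14 + 34969 + 32351)/201 = -2*34969*67334/201 = -1*4709205292/201 = -4709205292/201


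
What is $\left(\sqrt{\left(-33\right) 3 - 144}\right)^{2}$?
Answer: $-243$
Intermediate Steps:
$\left(\sqrt{\left(-33\right) 3 - 144}\right)^{2} = \left(\sqrt{-99 - 144}\right)^{2} = \left(\sqrt{-243}\right)^{2} = \left(9 i \sqrt{3}\right)^{2} = -243$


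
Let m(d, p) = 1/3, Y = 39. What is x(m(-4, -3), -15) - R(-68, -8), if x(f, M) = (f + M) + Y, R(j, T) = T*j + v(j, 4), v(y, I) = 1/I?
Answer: -6239/12 ≈ -519.92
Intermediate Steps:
R(j, T) = 1/4 + T*j (R(j, T) = T*j + 1/4 = 1/4 + T*j)
m(d, p) = 1/3 (m(d, p) = 1*(1/3) = 1/3)
x(f, M) = 39 + M + f (x(f, M) = (f + M) + 39 = (M + f) + 39 = 39 + M + f)
x(m(-4, -3), -15) - R(-68, -8) = (39 - 15 + 1/3) - (1/4 - 8*(-68)) = 73/3 - (1/4 + 544) = 73/3 - 1*2177/4 = 73/3 - 2177/4 = -6239/12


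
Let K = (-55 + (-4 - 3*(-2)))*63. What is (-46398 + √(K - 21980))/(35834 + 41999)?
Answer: -46398/77833 + I*√25319/77833 ≈ -0.59612 + 0.0020444*I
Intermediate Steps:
K = -3339 (K = (-55 + (-4 + 6))*63 = (-55 + 2)*63 = -53*63 = -3339)
(-46398 + √(K - 21980))/(35834 + 41999) = (-46398 + √(-3339 - 21980))/(35834 + 41999) = (-46398 + √(-25319))/77833 = (-46398 + I*√25319)*(1/77833) = -46398/77833 + I*√25319/77833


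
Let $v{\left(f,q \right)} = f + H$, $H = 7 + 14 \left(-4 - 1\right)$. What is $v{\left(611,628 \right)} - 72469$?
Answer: $-71921$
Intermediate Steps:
$H = -63$ ($H = 7 + 14 \left(-4 - 1\right) = 7 + 14 \left(-5\right) = 7 - 70 = -63$)
$v{\left(f,q \right)} = -63 + f$ ($v{\left(f,q \right)} = f - 63 = -63 + f$)
$v{\left(611,628 \right)} - 72469 = \left(-63 + 611\right) - 72469 = 548 - 72469 = -71921$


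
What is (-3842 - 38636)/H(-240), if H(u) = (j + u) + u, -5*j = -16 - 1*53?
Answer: 212390/2331 ≈ 91.115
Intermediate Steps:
j = 69/5 (j = -(-16 - 1*53)/5 = -(-16 - 53)/5 = -1/5*(-69) = 69/5 ≈ 13.800)
H(u) = 69/5 + 2*u (H(u) = (69/5 + u) + u = 69/5 + 2*u)
(-3842 - 38636)/H(-240) = (-3842 - 38636)/(69/5 + 2*(-240)) = -42478/(69/5 - 480) = -42478/(-2331/5) = -42478*(-5/2331) = 212390/2331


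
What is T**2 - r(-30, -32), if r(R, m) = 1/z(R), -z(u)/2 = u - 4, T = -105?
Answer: 749699/68 ≈ 11025.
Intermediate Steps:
z(u) = 8 - 2*u (z(u) = -2*(u - 4) = -2*(-4 + u) = 8 - 2*u)
r(R, m) = 1/(8 - 2*R)
T**2 - r(-30, -32) = (-105)**2 - (-1)/(-8 + 2*(-30)) = 11025 - (-1)/(-8 - 60) = 11025 - (-1)/(-68) = 11025 - (-1)*(-1)/68 = 11025 - 1*1/68 = 11025 - 1/68 = 749699/68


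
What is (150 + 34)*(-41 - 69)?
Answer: -20240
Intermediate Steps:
(150 + 34)*(-41 - 69) = 184*(-110) = -20240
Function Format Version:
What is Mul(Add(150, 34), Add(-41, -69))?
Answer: -20240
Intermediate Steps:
Mul(Add(150, 34), Add(-41, -69)) = Mul(184, -110) = -20240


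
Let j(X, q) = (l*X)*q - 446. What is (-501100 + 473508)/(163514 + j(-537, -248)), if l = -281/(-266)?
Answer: -458717/5049909 ≈ -0.090837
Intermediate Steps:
l = 281/266 (l = -281*(-1/266) = 281/266 ≈ 1.0564)
j(X, q) = -446 + 281*X*q/266 (j(X, q) = (281*X/266)*q - 446 = 281*X*q/266 - 446 = -446 + 281*X*q/266)
(-501100 + 473508)/(163514 + j(-537, -248)) = (-501100 + 473508)/(163514 + (-446 + (281/266)*(-537)*(-248))) = -27592/(163514 + (-446 + 18711228/133)) = -27592/(163514 + 18651910/133) = -27592/40399272/133 = -27592*133/40399272 = -458717/5049909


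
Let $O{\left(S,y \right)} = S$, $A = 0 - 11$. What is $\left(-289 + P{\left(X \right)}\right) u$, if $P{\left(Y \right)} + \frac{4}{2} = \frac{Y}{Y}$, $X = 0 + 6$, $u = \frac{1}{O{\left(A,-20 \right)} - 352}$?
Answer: $\frac{290}{363} \approx 0.7989$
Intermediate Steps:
$A = -11$
$u = - \frac{1}{363}$ ($u = \frac{1}{-11 - 352} = \frac{1}{-363} = - \frac{1}{363} \approx -0.0027548$)
$X = 6$
$P{\left(Y \right)} = -1$ ($P{\left(Y \right)} = -2 + \frac{Y}{Y} = -2 + 1 = -1$)
$\left(-289 + P{\left(X \right)}\right) u = \left(-289 - 1\right) \left(- \frac{1}{363}\right) = \left(-290\right) \left(- \frac{1}{363}\right) = \frac{290}{363}$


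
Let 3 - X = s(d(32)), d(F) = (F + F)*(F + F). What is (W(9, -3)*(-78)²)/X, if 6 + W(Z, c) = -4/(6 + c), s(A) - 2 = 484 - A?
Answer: -44616/3613 ≈ -12.349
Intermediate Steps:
d(F) = 4*F² (d(F) = (2*F)*(2*F) = 4*F²)
s(A) = 486 - A (s(A) = 2 + (484 - A) = 486 - A)
W(Z, c) = -6 - 4/(6 + c)
X = 3613 (X = 3 - (486 - 4*32²) = 3 - (486 - 4*1024) = 3 - (486 - 1*4096) = 3 - (486 - 4096) = 3 - 1*(-3610) = 3 + 3610 = 3613)
(W(9, -3)*(-78)²)/X = ((2*(-20 - 3*(-3))/(6 - 3))*(-78)²)/3613 = ((2*(-20 + 9)/3)*6084)*(1/3613) = ((2*(⅓)*(-11))*6084)*(1/3613) = -22/3*6084*(1/3613) = -44616*1/3613 = -44616/3613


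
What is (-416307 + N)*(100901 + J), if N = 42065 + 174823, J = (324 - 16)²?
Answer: -39039260535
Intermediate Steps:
J = 94864 (J = 308² = 94864)
N = 216888
(-416307 + N)*(100901 + J) = (-416307 + 216888)*(100901 + 94864) = -199419*195765 = -39039260535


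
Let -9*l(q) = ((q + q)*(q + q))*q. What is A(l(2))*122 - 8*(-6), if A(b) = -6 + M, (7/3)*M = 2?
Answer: -4056/7 ≈ -579.43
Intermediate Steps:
M = 6/7 (M = (3/7)*2 = 6/7 ≈ 0.85714)
l(q) = -4*q³/9 (l(q) = -(q + q)*(q + q)*q/9 = -(2*q)*(2*q)*q/9 = -4*q²*q/9 = -4*q³/9)
A(b) = -36/7 (A(b) = -6 + 6/7 = -36/7)
A(l(2))*122 - 8*(-6) = -36/7*122 - 8*(-6) = -4392/7 - 1*(-48) = -4392/7 + 48 = -4056/7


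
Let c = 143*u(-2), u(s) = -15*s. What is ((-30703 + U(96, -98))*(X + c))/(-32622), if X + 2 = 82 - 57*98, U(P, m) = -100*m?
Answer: -12709024/16311 ≈ -779.17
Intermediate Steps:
c = 4290 (c = 143*(-15*(-2)) = 143*30 = 4290)
X = -5506 (X = -2 + (82 - 57*98) = -2 + (82 - 5586) = -2 - 5504 = -5506)
((-30703 + U(96, -98))*(X + c))/(-32622) = ((-30703 - 100*(-98))*(-5506 + 4290))/(-32622) = ((-30703 + 9800)*(-1216))*(-1/32622) = -20903*(-1216)*(-1/32622) = 25418048*(-1/32622) = -12709024/16311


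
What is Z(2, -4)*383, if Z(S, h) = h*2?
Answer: -3064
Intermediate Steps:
Z(S, h) = 2*h
Z(2, -4)*383 = (2*(-4))*383 = -8*383 = -3064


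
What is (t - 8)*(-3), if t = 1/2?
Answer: 45/2 ≈ 22.500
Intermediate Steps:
t = ½ ≈ 0.50000
(t - 8)*(-3) = (½ - 8)*(-3) = -15/2*(-3) = 45/2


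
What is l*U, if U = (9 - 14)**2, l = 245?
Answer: 6125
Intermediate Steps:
U = 25 (U = (-5)**2 = 25)
l*U = 245*25 = 6125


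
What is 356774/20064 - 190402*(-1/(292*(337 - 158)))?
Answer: 255319195/11917104 ≈ 21.425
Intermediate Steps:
356774/20064 - 190402*(-1/(292*(337 - 158))) = 356774*(1/20064) - 190402/(179*(-292)) = 16217/912 - 190402/(-52268) = 16217/912 - 190402*(-1/52268) = 16217/912 + 95201/26134 = 255319195/11917104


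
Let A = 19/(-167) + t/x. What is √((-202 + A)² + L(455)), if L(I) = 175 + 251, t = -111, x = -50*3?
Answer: 7*√58307071609/8350 ≈ 202.43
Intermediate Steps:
x = -150
L(I) = 426
A = 5229/8350 (A = 19/(-167) - 111/(-150) = 19*(-1/167) - 111*(-1/150) = -19/167 + 37/50 = 5229/8350 ≈ 0.62623)
√((-202 + A)² + L(455)) = √((-202 + 5229/8350)² + 426) = √((-1681471/8350)² + 426) = √(2827344723841/69722500 + 426) = √(2857046508841/69722500) = 7*√58307071609/8350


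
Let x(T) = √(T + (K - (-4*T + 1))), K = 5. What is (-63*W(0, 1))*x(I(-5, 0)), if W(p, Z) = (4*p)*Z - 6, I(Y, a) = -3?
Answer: 378*I*√11 ≈ 1253.7*I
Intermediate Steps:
x(T) = √(4 + 5*T) (x(T) = √(T + (5 - (-4*T + 1))) = √(T + (5 - (1 - 4*T))) = √(T + (5 + (-1 + 4*T))) = √(T + (4 + 4*T)) = √(4 + 5*T))
W(p, Z) = -6 + 4*Z*p (W(p, Z) = 4*Z*p - 6 = -6 + 4*Z*p)
(-63*W(0, 1))*x(I(-5, 0)) = (-63*(-6 + 4*1*0))*√(4 + 5*(-3)) = (-63*(-6 + 0))*√(4 - 15) = (-63*(-6))*√(-11) = 378*(I*√11) = 378*I*√11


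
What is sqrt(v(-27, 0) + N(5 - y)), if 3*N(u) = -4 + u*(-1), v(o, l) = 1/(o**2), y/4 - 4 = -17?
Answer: I*sqrt(14822)/27 ≈ 4.5091*I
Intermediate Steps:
y = -52 (y = 16 + 4*(-17) = 16 - 68 = -52)
v(o, l) = o**(-2)
N(u) = -4/3 - u/3 (N(u) = (-4 + u*(-1))/3 = (-4 - u)/3 = -4/3 - u/3)
sqrt(v(-27, 0) + N(5 - y)) = sqrt((-27)**(-2) + (-4/3 - (5 - 1*(-52))/3)) = sqrt(1/729 + (-4/3 - (5 + 52)/3)) = sqrt(1/729 + (-4/3 - 1/3*57)) = sqrt(1/729 + (-4/3 - 19)) = sqrt(1/729 - 61/3) = sqrt(-14822/729) = I*sqrt(14822)/27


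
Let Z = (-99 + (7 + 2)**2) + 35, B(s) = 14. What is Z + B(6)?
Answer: 31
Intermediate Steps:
Z = 17 (Z = (-99 + 9**2) + 35 = (-99 + 81) + 35 = -18 + 35 = 17)
Z + B(6) = 17 + 14 = 31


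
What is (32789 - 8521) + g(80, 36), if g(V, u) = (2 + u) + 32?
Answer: 24338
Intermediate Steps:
g(V, u) = 34 + u
(32789 - 8521) + g(80, 36) = (32789 - 8521) + (34 + 36) = 24268 + 70 = 24338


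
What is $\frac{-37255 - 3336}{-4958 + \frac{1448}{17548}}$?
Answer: $\frac{178072717}{21750384} \approx 8.1871$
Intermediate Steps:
$\frac{-37255 - 3336}{-4958 + \frac{1448}{17548}} = - \frac{40591}{-4958 + 1448 \cdot \frac{1}{17548}} = - \frac{40591}{-4958 + \frac{362}{4387}} = - \frac{40591}{- \frac{21750384}{4387}} = \left(-40591\right) \left(- \frac{4387}{21750384}\right) = \frac{178072717}{21750384}$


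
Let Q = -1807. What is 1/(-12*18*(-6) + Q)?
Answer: -1/511 ≈ -0.0019569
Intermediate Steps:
1/(-12*18*(-6) + Q) = 1/(-12*18*(-6) - 1807) = 1/(-216*(-6) - 1807) = 1/(1296 - 1807) = 1/(-511) = -1/511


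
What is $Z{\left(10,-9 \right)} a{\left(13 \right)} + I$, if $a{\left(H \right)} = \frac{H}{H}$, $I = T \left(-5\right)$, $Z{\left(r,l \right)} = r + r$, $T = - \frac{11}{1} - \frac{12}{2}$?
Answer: $105$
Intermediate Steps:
$T = -17$ ($T = \left(-11\right) 1 - 6 = -11 - 6 = -17$)
$Z{\left(r,l \right)} = 2 r$
$I = 85$ ($I = \left(-17\right) \left(-5\right) = 85$)
$a{\left(H \right)} = 1$
$Z{\left(10,-9 \right)} a{\left(13 \right)} + I = 2 \cdot 10 \cdot 1 + 85 = 20 \cdot 1 + 85 = 20 + 85 = 105$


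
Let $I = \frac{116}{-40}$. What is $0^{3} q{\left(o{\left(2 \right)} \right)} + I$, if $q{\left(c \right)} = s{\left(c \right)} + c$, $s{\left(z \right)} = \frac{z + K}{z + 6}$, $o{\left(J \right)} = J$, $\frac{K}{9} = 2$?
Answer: $- \frac{29}{10} \approx -2.9$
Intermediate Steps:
$K = 18$ ($K = 9 \cdot 2 = 18$)
$s{\left(z \right)} = \frac{18 + z}{6 + z}$ ($s{\left(z \right)} = \frac{z + 18}{z + 6} = \frac{18 + z}{6 + z}$)
$I = - \frac{29}{10}$ ($I = 116 \left(- \frac{1}{40}\right) = - \frac{29}{10} \approx -2.9$)
$q{\left(c \right)} = c + \frac{18 + c}{6 + c}$ ($q{\left(c \right)} = \frac{18 + c}{6 + c} + c = c + \frac{18 + c}{6 + c}$)
$0^{3} q{\left(o{\left(2 \right)} \right)} + I = 0^{3} \frac{18 + 2 + 2 \left(6 + 2\right)}{6 + 2} - \frac{29}{10} = 0 \frac{18 + 2 + 2 \cdot 8}{8} - \frac{29}{10} = 0 \frac{18 + 2 + 16}{8} - \frac{29}{10} = 0 \cdot \frac{1}{8} \cdot 36 - \frac{29}{10} = 0 \cdot \frac{9}{2} - \frac{29}{10} = 0 - \frac{29}{10} = - \frac{29}{10}$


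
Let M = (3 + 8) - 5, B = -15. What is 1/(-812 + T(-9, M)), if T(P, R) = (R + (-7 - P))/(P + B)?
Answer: -3/2437 ≈ -0.0012310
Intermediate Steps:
M = 6 (M = 11 - 5 = 6)
T(P, R) = (-7 + R - P)/(-15 + P) (T(P, R) = (R + (-7 - P))/(P - 15) = (-7 + R - P)/(-15 + P))
1/(-812 + T(-9, M)) = 1/(-812 + (-7 + 6 - 1*(-9))/(-15 - 9)) = 1/(-812 + (-7 + 6 + 9)/(-24)) = 1/(-812 - 1/24*8) = 1/(-812 - 1/3) = 1/(-2437/3) = -3/2437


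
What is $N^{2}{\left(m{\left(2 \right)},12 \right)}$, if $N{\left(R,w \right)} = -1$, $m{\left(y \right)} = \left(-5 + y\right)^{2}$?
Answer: $1$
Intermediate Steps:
$N^{2}{\left(m{\left(2 \right)},12 \right)} = \left(-1\right)^{2} = 1$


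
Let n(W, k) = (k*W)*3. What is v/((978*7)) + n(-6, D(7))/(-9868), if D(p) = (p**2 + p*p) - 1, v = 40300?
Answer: 102408379/16889082 ≈ 6.0636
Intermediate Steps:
D(p) = -1 + 2*p**2 (D(p) = (p**2 + p**2) - 1 = 2*p**2 - 1 = -1 + 2*p**2)
n(W, k) = 3*W*k (n(W, k) = (W*k)*3 = 3*W*k)
v/((978*7)) + n(-6, D(7))/(-9868) = 40300/((978*7)) + (3*(-6)*(-1 + 2*7**2))/(-9868) = 40300/6846 + (3*(-6)*(-1 + 2*49))*(-1/9868) = 40300*(1/6846) + (3*(-6)*(-1 + 98))*(-1/9868) = 20150/3423 + (3*(-6)*97)*(-1/9868) = 20150/3423 - 1746*(-1/9868) = 20150/3423 + 873/4934 = 102408379/16889082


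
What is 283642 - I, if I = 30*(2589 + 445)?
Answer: 192622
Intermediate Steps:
I = 91020 (I = 30*3034 = 91020)
283642 - I = 283642 - 1*91020 = 283642 - 91020 = 192622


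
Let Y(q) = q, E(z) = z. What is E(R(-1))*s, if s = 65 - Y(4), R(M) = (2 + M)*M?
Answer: -61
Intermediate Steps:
R(M) = M*(2 + M)
s = 61 (s = 65 - 1*4 = 65 - 4 = 61)
E(R(-1))*s = -(2 - 1)*61 = -1*1*61 = -1*61 = -61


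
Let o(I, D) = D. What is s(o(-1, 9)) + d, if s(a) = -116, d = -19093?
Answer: -19209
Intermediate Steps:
s(o(-1, 9)) + d = -116 - 19093 = -19209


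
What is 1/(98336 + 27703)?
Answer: 1/126039 ≈ 7.9341e-6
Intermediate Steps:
1/(98336 + 27703) = 1/126039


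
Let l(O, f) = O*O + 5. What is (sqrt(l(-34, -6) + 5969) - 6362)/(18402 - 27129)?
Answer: 6362/8727 - sqrt(7130)/8727 ≈ 0.71933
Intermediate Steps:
l(O, f) = 5 + O**2 (l(O, f) = O**2 + 5 = 5 + O**2)
(sqrt(l(-34, -6) + 5969) - 6362)/(18402 - 27129) = (sqrt((5 + (-34)**2) + 5969) - 6362)/(18402 - 27129) = (sqrt((5 + 1156) + 5969) - 6362)/(-8727) = (sqrt(1161 + 5969) - 6362)*(-1/8727) = (sqrt(7130) - 6362)*(-1/8727) = (-6362 + sqrt(7130))*(-1/8727) = 6362/8727 - sqrt(7130)/8727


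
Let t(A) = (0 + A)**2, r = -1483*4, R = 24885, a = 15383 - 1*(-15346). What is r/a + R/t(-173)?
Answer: 587152337/919688241 ≈ 0.63843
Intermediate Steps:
a = 30729 (a = 15383 + 15346 = 30729)
r = -5932
t(A) = A**2
r/a + R/t(-173) = -5932/30729 + 24885/((-173)**2) = -5932*1/30729 + 24885/29929 = -5932/30729 + 24885*(1/29929) = -5932/30729 + 24885/29929 = 587152337/919688241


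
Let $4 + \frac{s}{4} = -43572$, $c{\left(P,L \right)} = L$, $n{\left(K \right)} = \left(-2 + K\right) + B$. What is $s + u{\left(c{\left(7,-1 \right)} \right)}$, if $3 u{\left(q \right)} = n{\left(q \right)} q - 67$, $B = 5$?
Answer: $-174327$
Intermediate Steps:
$n{\left(K \right)} = 3 + K$ ($n{\left(K \right)} = \left(-2 + K\right) + 5 = 3 + K$)
$u{\left(q \right)} = - \frac{67}{3} + \frac{q \left(3 + q\right)}{3}$ ($u{\left(q \right)} = \frac{\left(3 + q\right) q - 67}{3} = \frac{q \left(3 + q\right) - 67}{3} = \frac{-67 + q \left(3 + q\right)}{3} = - \frac{67}{3} + \frac{q \left(3 + q\right)}{3}$)
$s = -174304$ ($s = -16 + 4 \left(-43572\right) = -16 - 174288 = -174304$)
$s + u{\left(c{\left(7,-1 \right)} \right)} = -174304 - \left(\frac{67}{3} + \frac{3 - 1}{3}\right) = -174304 - \left(\frac{67}{3} + \frac{1}{3} \cdot 2\right) = -174304 - 23 = -174327$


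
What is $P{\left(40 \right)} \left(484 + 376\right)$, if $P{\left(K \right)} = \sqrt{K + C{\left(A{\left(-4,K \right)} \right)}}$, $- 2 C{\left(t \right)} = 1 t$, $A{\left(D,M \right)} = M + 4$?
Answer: $2580 \sqrt{2} \approx 3648.7$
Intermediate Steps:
$A{\left(D,M \right)} = 4 + M$
$C{\left(t \right)} = - \frac{t}{2}$ ($C{\left(t \right)} = - \frac{1 t}{2} = - \frac{t}{2}$)
$P{\left(K \right)} = \sqrt{-2 + \frac{K}{2}}$ ($P{\left(K \right)} = \sqrt{K - \frac{4 + K}{2}} = \sqrt{K - \left(2 + \frac{K}{2}\right)} = \sqrt{-2 + \frac{K}{2}}$)
$P{\left(40 \right)} \left(484 + 376\right) = \frac{\sqrt{-8 + 2 \cdot 40}}{2} \left(484 + 376\right) = \frac{\sqrt{-8 + 80}}{2} \cdot 860 = \frac{\sqrt{72}}{2} \cdot 860 = \frac{6 \sqrt{2}}{2} \cdot 860 = 3 \sqrt{2} \cdot 860 = 2580 \sqrt{2}$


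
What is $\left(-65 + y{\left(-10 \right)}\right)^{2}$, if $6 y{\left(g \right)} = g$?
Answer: $\frac{40000}{9} \approx 4444.4$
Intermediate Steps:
$y{\left(g \right)} = \frac{g}{6}$
$\left(-65 + y{\left(-10 \right)}\right)^{2} = \left(-65 + \frac{1}{6} \left(-10\right)\right)^{2} = \left(-65 - \frac{5}{3}\right)^{2} = \left(- \frac{200}{3}\right)^{2} = \frac{40000}{9}$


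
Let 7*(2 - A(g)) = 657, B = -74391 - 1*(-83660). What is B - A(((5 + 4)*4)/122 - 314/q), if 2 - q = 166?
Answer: 65526/7 ≈ 9360.9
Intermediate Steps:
q = -164 (q = 2 - 1*166 = 2 - 166 = -164)
B = 9269 (B = -74391 + 83660 = 9269)
A(g) = -643/7 (A(g) = 2 - ⅐*657 = 2 - 657/7 = -643/7)
B - A(((5 + 4)*4)/122 - 314/q) = 9269 - 1*(-643/7) = 9269 + 643/7 = 65526/7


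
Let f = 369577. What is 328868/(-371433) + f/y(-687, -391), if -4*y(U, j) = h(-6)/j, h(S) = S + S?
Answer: -5963753408715/123811 ≈ -4.8168e+7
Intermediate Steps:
h(S) = 2*S
y(U, j) = 3/j (y(U, j) = -2*(-6)/(4*j) = -(-3)/j = 3/j)
328868/(-371433) + f/y(-687, -391) = 328868/(-371433) + 369577/((3/(-391))) = 328868*(-1/371433) + 369577/((3*(-1/391))) = -328868/371433 + 369577/(-3/391) = -328868/371433 + 369577*(-391/3) = -328868/371433 - 144504607/3 = -5963753408715/123811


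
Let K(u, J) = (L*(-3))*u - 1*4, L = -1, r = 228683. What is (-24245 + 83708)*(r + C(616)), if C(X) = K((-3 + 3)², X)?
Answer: 13597939377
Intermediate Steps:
K(u, J) = -4 + 3*u (K(u, J) = (-1*(-3))*u - 1*4 = 3*u - 4 = -4 + 3*u)
C(X) = -4 (C(X) = -4 + 3*(-3 + 3)² = -4 + 3*0² = -4 + 3*0 = -4 + 0 = -4)
(-24245 + 83708)*(r + C(616)) = (-24245 + 83708)*(228683 - 4) = 59463*228679 = 13597939377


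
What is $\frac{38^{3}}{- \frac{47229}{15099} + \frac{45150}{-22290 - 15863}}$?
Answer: $- \frac{1505249088104}{118268947} \approx -12727.0$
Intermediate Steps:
$\frac{38^{3}}{- \frac{47229}{15099} + \frac{45150}{-22290 - 15863}} = \frac{54872}{\left(-47229\right) \frac{1}{15099} + \frac{45150}{-38153}} = \frac{54872}{- \frac{2249}{719} + 45150 \left(- \frac{1}{38153}\right)} = \frac{54872}{- \frac{2249}{719} - \frac{45150}{38153}} = \frac{54872}{- \frac{118268947}{27432007}} = 54872 \left(- \frac{27432007}{118268947}\right) = - \frac{1505249088104}{118268947}$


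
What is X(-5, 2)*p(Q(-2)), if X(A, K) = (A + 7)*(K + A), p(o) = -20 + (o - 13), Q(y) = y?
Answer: 210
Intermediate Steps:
p(o) = -33 + o (p(o) = -20 + (-13 + o) = -33 + o)
X(A, K) = (7 + A)*(A + K)
X(-5, 2)*p(Q(-2)) = ((-5)² + 7*(-5) + 7*2 - 5*2)*(-33 - 2) = (25 - 35 + 14 - 10)*(-35) = -6*(-35) = 210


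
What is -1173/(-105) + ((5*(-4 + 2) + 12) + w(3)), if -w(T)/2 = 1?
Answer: 391/35 ≈ 11.171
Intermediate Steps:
w(T) = -2 (w(T) = -2*1 = -2)
-1173/(-105) + ((5*(-4 + 2) + 12) + w(3)) = -1173/(-105) + ((5*(-4 + 2) + 12) - 2) = -1173*(-1)/105 + ((5*(-2) + 12) - 2) = -17*(-23/35) + ((-10 + 12) - 2) = 391/35 + (2 - 2) = 391/35 + 0 = 391/35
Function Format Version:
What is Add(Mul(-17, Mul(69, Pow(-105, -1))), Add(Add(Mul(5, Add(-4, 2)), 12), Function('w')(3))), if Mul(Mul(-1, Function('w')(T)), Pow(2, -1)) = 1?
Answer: Rational(391, 35) ≈ 11.171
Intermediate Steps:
Function('w')(T) = -2 (Function('w')(T) = Mul(-2, 1) = -2)
Add(Mul(-17, Mul(69, Pow(-105, -1))), Add(Add(Mul(5, Add(-4, 2)), 12), Function('w')(3))) = Add(Mul(-17, Mul(69, Pow(-105, -1))), Add(Add(Mul(5, Add(-4, 2)), 12), -2)) = Add(Mul(-17, Mul(69, Rational(-1, 105))), Add(Add(Mul(5, -2), 12), -2)) = Add(Mul(-17, Rational(-23, 35)), Add(Add(-10, 12), -2)) = Add(Rational(391, 35), Add(2, -2)) = Add(Rational(391, 35), 0) = Rational(391, 35)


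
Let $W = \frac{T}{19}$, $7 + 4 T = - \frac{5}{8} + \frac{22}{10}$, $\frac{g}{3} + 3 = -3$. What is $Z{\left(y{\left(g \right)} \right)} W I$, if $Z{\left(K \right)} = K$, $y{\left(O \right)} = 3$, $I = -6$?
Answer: $\frac{1953}{1520} \approx 1.2849$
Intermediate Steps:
$g = -18$ ($g = -9 + 3 \left(-3\right) = -9 - 9 = -18$)
$T = - \frac{217}{160}$ ($T = - \frac{7}{4} + \frac{- \frac{5}{8} + \frac{22}{10}}{4} = - \frac{7}{4} + \frac{\left(-5\right) \frac{1}{8} + 22 \cdot \frac{1}{10}}{4} = - \frac{7}{4} + \frac{- \frac{5}{8} + \frac{11}{5}}{4} = - \frac{7}{4} + \frac{1}{4} \cdot \frac{63}{40} = - \frac{7}{4} + \frac{63}{160} = - \frac{217}{160} \approx -1.3563$)
$W = - \frac{217}{3040}$ ($W = - \frac{217}{160 \cdot 19} = \left(- \frac{217}{160}\right) \frac{1}{19} = - \frac{217}{3040} \approx -0.071382$)
$Z{\left(y{\left(g \right)} \right)} W I = 3 \left(- \frac{217}{3040}\right) \left(-6\right) = \left(- \frac{651}{3040}\right) \left(-6\right) = \frac{1953}{1520}$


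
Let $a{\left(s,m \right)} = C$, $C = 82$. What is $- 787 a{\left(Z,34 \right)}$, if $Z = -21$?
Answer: $-64534$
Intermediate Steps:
$a{\left(s,m \right)} = 82$
$- 787 a{\left(Z,34 \right)} = \left(-787\right) 82 = -64534$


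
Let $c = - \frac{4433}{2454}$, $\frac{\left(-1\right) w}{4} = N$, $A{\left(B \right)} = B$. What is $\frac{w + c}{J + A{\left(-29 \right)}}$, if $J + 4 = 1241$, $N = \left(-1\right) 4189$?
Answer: $\frac{41114791}{2964432} \approx 13.869$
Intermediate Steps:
$N = -4189$
$J = 1237$ ($J = -4 + 1241 = 1237$)
$w = 16756$ ($w = \left(-4\right) \left(-4189\right) = 16756$)
$c = - \frac{4433}{2454}$ ($c = \left(-4433\right) \frac{1}{2454} = - \frac{4433}{2454} \approx -1.8064$)
$\frac{w + c}{J + A{\left(-29 \right)}} = \frac{16756 - \frac{4433}{2454}}{1237 - 29} = \frac{41114791}{2454 \cdot 1208} = \frac{41114791}{2454} \cdot \frac{1}{1208} = \frac{41114791}{2964432}$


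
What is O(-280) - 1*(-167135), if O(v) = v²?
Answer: 245535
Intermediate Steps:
O(-280) - 1*(-167135) = (-280)² - 1*(-167135) = 78400 + 167135 = 245535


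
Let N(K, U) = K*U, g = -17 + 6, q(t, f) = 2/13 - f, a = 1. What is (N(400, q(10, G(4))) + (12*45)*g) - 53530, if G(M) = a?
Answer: -777510/13 ≈ -59808.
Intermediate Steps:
G(M) = 1
q(t, f) = 2/13 - f (q(t, f) = 2*(1/13) - f = 2/13 - f)
g = -11
(N(400, q(10, G(4))) + (12*45)*g) - 53530 = (400*(2/13 - 1*1) + (12*45)*(-11)) - 53530 = (400*(2/13 - 1) + 540*(-11)) - 53530 = (400*(-11/13) - 5940) - 53530 = (-4400/13 - 5940) - 53530 = -81620/13 - 53530 = -777510/13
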